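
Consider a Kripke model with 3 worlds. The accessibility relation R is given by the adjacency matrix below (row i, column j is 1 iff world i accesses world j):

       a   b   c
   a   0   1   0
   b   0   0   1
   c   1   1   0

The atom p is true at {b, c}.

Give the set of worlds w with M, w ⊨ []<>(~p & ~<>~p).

a: successors {b}; <>(~p & ~<>~p) there: b:F. ✗
b: successors {c}; <>(~p & ~<>~p) there: c:T. ✓
c: successors {a, b}; <>(~p & ~<>~p) there: a:F, b:F. ✗

{b}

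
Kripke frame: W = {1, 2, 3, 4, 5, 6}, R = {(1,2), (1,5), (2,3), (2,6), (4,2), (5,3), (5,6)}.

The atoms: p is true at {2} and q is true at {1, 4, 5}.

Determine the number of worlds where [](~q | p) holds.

1: successors {2, 5}; ~q | p there: 2:T, 5:F. ✗
2: successors {3, 6}; ~q | p there: 3:T, 6:T. ✓
3: no successors, so [](~q | p) holds vacuously. ✓
4: successors {2}; ~q | p there: 2:T. ✓
5: successors {3, 6}; ~q | p there: 3:T, 6:T. ✓
6: no successors, so [](~q | p) holds vacuously. ✓
Satisfying worlds: {2, 3, 4, 5, 6}.

5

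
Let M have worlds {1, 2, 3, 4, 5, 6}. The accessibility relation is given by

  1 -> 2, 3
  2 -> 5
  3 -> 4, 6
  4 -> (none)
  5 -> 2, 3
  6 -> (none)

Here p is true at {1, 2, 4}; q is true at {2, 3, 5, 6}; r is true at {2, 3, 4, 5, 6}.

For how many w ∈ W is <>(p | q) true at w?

1: successors {2, 3}; p | q there: 2:T, 3:T. ✓
2: successors {5}; p | q there: 5:T. ✓
3: successors {4, 6}; p | q there: 4:T, 6:T. ✓
4: no successors, so <>(p | q) fails. ✗
5: successors {2, 3}; p | q there: 2:T, 3:T. ✓
6: no successors, so <>(p | q) fails. ✗
Satisfying worlds: {1, 2, 3, 5}.

4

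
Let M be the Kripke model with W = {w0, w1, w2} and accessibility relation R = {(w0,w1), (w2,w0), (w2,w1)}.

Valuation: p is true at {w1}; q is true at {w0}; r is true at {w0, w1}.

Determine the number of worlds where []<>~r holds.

1

w0: successors {w1}; <>~r there: w1:F. ✗
w1: no successors, so []<>~r holds vacuously. ✓
w2: successors {w0, w1}; <>~r there: w0:F, w1:F. ✗
Satisfying worlds: {w1}.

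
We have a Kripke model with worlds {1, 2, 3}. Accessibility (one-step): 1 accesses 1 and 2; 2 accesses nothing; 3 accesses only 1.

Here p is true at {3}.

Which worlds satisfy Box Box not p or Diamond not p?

1: Box Box not p is T, Diamond not p is T. ✓
2: Box Box not p is T, Diamond not p is F. ✓
3: Box Box not p is T, Diamond not p is T. ✓

{1, 2, 3}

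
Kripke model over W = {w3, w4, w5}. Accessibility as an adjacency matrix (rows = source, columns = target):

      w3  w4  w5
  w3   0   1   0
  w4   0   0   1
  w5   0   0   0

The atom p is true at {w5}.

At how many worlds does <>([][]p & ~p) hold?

w3: successors {w4}; [][]p & ~p there: w4:T. ✓
w4: successors {w5}; [][]p & ~p there: w5:F. ✗
w5: no successors, so <>([][]p & ~p) fails. ✗
Satisfying worlds: {w3}.

1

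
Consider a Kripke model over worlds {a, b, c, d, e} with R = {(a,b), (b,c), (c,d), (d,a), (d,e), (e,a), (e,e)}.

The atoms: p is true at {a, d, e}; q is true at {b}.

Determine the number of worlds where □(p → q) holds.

2

a: successors {b}; p → q there: b:T. ✓
b: successors {c}; p → q there: c:T. ✓
c: successors {d}; p → q there: d:F. ✗
d: successors {a, e}; p → q there: a:F, e:F. ✗
e: successors {a, e}; p → q there: a:F, e:F. ✗
Satisfying worlds: {a, b}.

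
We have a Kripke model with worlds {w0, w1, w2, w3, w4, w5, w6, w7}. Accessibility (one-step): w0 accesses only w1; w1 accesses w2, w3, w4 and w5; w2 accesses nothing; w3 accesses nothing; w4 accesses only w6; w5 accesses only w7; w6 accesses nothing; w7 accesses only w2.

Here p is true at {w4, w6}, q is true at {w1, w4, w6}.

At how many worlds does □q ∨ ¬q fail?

w0: □q is T, ¬q is T. ✓
w1: □q is F, ¬q is F. ✗
w2: □q is T, ¬q is T. ✓
w3: □q is T, ¬q is T. ✓
w4: □q is T, ¬q is F. ✓
w5: □q is F, ¬q is T. ✓
w6: □q is T, ¬q is F. ✓
w7: □q is F, ¬q is T. ✓
Satisfying worlds: {w0, w2, w3, w4, w5, w6, w7}.
So □q ∨ ¬q fails at the other 1 world.

1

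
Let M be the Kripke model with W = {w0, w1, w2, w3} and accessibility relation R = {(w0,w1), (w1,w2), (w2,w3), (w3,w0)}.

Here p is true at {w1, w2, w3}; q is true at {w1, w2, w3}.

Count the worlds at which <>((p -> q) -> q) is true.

w0: successors {w1}; (p -> q) -> q there: w1:T. ✓
w1: successors {w2}; (p -> q) -> q there: w2:T. ✓
w2: successors {w3}; (p -> q) -> q there: w3:T. ✓
w3: successors {w0}; (p -> q) -> q there: w0:F. ✗
Satisfying worlds: {w0, w1, w2}.

3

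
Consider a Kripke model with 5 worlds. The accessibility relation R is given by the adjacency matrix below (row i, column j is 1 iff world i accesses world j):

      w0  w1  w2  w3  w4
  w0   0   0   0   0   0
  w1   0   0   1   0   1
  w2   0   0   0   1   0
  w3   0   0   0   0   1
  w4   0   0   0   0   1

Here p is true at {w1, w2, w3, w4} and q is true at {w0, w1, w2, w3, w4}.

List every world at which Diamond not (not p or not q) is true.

w0: no successors, so Diamond not (not p or not q) fails. ✗
w1: successors {w2, w4}; not (not p or not q) there: w2:T, w4:T. ✓
w2: successors {w3}; not (not p or not q) there: w3:T. ✓
w3: successors {w4}; not (not p or not q) there: w4:T. ✓
w4: successors {w4}; not (not p or not q) there: w4:T. ✓

{w1, w2, w3, w4}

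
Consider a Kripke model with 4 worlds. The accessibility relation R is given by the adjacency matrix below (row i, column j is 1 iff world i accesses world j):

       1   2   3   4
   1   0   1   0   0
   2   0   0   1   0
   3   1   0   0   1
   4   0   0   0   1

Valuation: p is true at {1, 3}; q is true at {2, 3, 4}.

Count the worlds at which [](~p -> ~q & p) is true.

1: successors {2}; ~p -> ~q & p there: 2:F. ✗
2: successors {3}; ~p -> ~q & p there: 3:T. ✓
3: successors {1, 4}; ~p -> ~q & p there: 1:T, 4:F. ✗
4: successors {4}; ~p -> ~q & p there: 4:F. ✗
Satisfying worlds: {2}.

1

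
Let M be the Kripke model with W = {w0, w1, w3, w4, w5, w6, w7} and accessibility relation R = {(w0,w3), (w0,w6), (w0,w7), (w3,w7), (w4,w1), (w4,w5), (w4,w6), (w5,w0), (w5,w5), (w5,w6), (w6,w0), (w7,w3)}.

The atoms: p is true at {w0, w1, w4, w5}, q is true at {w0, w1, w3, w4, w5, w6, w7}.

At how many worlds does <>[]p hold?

w0: successors {w3, w6, w7}; []p there: w3:F, w6:T, w7:F. ✓
w1: no successors, so <>[]p fails. ✗
w3: successors {w7}; []p there: w7:F. ✗
w4: successors {w1, w5, w6}; []p there: w1:T, w5:F, w6:T. ✓
w5: successors {w0, w5, w6}; []p there: w0:F, w5:F, w6:T. ✓
w6: successors {w0}; []p there: w0:F. ✗
w7: successors {w3}; []p there: w3:F. ✗
Satisfying worlds: {w0, w4, w5}.

3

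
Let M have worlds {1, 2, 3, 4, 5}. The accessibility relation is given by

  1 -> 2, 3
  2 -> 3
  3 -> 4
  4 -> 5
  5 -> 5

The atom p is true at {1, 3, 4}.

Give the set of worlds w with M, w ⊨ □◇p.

{1, 2}

1: successors {2, 3}; ◇p there: 2:T, 3:T. ✓
2: successors {3}; ◇p there: 3:T. ✓
3: successors {4}; ◇p there: 4:F. ✗
4: successors {5}; ◇p there: 5:F. ✗
5: successors {5}; ◇p there: 5:F. ✗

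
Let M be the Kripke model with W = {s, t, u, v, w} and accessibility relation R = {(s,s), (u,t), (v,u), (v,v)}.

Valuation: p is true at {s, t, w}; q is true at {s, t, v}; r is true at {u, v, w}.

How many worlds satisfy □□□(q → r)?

s: successors {s}; □□(q → r) there: s:F. ✗
t: no successors, so □□□(q → r) holds vacuously. ✓
u: successors {t}; □□(q → r) there: t:T. ✓
v: successors {u, v}; □□(q → r) there: u:T, v:F. ✗
w: no successors, so □□□(q → r) holds vacuously. ✓
Satisfying worlds: {t, u, w}.

3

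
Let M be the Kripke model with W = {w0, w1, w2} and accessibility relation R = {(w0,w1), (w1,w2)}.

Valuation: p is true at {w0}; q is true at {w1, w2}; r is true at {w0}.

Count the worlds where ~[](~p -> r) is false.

w0: [](~p -> r) is F. ✓
w1: [](~p -> r) is F. ✓
w2: [](~p -> r) is T. ✗
Satisfying worlds: {w0, w1}.
So ~[](~p -> r) fails at the other 1 world.

1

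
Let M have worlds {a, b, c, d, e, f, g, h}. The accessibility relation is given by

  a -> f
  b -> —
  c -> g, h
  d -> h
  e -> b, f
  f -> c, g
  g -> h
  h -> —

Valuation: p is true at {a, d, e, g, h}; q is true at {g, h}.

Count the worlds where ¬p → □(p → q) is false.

a: ¬p is F, □(p → q) is T. ✓
b: ¬p is T, □(p → q) is T. ✓
c: ¬p is T, □(p → q) is T. ✓
d: ¬p is F, □(p → q) is T. ✓
e: ¬p is F, □(p → q) is T. ✓
f: ¬p is T, □(p → q) is T. ✓
g: ¬p is F, □(p → q) is T. ✓
h: ¬p is F, □(p → q) is T. ✓
Satisfying worlds: {a, b, c, d, e, f, g, h}.
So ¬p → □(p → q) fails at the other 0 worlds.

0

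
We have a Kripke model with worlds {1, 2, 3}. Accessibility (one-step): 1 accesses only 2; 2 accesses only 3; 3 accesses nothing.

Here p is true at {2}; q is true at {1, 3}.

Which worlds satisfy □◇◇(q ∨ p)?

1: successors {2}; ◇◇(q ∨ p) there: 2:F. ✗
2: successors {3}; ◇◇(q ∨ p) there: 3:F. ✗
3: no successors, so □◇◇(q ∨ p) holds vacuously. ✓

{3}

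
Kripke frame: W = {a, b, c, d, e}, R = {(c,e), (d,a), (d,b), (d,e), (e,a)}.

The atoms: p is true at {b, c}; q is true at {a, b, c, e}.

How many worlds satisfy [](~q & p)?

a: no successors, so [](~q & p) holds vacuously. ✓
b: no successors, so [](~q & p) holds vacuously. ✓
c: successors {e}; ~q & p there: e:F. ✗
d: successors {a, b, e}; ~q & p there: a:F, b:F, e:F. ✗
e: successors {a}; ~q & p there: a:F. ✗
Satisfying worlds: {a, b}.

2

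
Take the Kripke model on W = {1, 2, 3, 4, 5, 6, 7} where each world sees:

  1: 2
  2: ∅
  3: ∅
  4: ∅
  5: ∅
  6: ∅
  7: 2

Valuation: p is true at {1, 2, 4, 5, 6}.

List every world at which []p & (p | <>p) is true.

1: []p is T, p | <>p is T. ✓
2: []p is T, p | <>p is T. ✓
3: []p is T, p | <>p is F. ✗
4: []p is T, p | <>p is T. ✓
5: []p is T, p | <>p is T. ✓
6: []p is T, p | <>p is T. ✓
7: []p is T, p | <>p is T. ✓

{1, 2, 4, 5, 6, 7}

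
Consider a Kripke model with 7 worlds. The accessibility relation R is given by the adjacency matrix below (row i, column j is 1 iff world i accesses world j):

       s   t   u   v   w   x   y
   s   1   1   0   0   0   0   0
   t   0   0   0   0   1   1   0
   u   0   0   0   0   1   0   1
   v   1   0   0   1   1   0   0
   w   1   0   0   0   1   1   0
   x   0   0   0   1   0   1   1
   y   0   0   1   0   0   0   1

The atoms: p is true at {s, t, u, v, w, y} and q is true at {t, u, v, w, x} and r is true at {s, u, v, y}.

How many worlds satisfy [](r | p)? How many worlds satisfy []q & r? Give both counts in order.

For [](r | p):
s: successors {s, t}; r | p there: s:T, t:T. ✓
t: successors {w, x}; r | p there: w:T, x:F. ✗
u: successors {w, y}; r | p there: w:T, y:T. ✓
v: successors {s, v, w}; r | p there: s:T, v:T, w:T. ✓
w: successors {s, w, x}; r | p there: s:T, w:T, x:F. ✗
x: successors {v, x, y}; r | p there: v:T, x:F, y:T. ✗
y: successors {u, y}; r | p there: u:T, y:T. ✓
— 4 worlds.
For []q & r:
s: []q is F, r is T. ✗
t: []q is T, r is F. ✗
u: []q is F, r is T. ✗
v: []q is F, r is T. ✗
w: []q is F, r is F. ✗
x: []q is F, r is F. ✗
y: []q is F, r is T. ✗
— 0 worlds.

4 and 0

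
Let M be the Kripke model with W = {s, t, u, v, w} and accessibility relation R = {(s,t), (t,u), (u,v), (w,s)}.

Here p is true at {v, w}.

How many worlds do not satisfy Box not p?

1

s: successors {t}; not p there: t:T. ✓
t: successors {u}; not p there: u:T. ✓
u: successors {v}; not p there: v:F. ✗
v: no successors, so Box not p holds vacuously. ✓
w: successors {s}; not p there: s:T. ✓
Satisfying worlds: {s, t, v, w}.
So Box not p fails at the other 1 world.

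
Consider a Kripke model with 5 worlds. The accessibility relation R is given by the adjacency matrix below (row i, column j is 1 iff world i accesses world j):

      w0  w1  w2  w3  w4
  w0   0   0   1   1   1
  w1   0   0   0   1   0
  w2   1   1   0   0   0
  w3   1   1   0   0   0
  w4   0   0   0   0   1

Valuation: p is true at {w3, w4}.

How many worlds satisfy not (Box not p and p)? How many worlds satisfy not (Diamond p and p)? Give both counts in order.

For not (Box not p and p):
w0: Box not p and p is F. ✓
w1: Box not p and p is F. ✓
w2: Box not p and p is F. ✓
w3: Box not p and p is T. ✗
w4: Box not p and p is F. ✓
— 4 worlds.
For not (Diamond p and p):
w0: Diamond p and p is F. ✓
w1: Diamond p and p is F. ✓
w2: Diamond p and p is F. ✓
w3: Diamond p and p is F. ✓
w4: Diamond p and p is T. ✗
— 4 worlds.

4 and 4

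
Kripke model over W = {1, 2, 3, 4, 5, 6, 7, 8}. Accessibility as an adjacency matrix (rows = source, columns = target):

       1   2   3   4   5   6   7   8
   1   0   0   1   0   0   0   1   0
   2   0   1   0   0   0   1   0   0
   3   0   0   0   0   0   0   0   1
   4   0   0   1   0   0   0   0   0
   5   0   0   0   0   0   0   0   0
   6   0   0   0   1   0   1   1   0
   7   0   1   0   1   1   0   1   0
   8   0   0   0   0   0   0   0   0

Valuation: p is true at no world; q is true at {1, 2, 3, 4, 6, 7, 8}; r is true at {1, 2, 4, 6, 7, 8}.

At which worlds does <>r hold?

{1, 2, 3, 6, 7}

1: successors {3, 7}; r there: 3:F, 7:T. ✓
2: successors {2, 6}; r there: 2:T, 6:T. ✓
3: successors {8}; r there: 8:T. ✓
4: successors {3}; r there: 3:F. ✗
5: no successors, so <>r fails. ✗
6: successors {4, 6, 7}; r there: 4:T, 6:T, 7:T. ✓
7: successors {2, 4, 5, 7}; r there: 2:T, 4:T, 5:F, 7:T. ✓
8: no successors, so <>r fails. ✗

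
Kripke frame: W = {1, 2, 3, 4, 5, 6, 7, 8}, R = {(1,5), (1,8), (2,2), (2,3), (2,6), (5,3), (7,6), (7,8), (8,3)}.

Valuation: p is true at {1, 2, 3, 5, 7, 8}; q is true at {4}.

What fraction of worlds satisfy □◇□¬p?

1/2

1: successors {5, 8}; ◇□¬p there: 5:T, 8:T. ✓
2: successors {2, 3, 6}; ◇□¬p there: 2:T, 3:F, 6:F. ✗
3: no successors, so □◇□¬p holds vacuously. ✓
4: no successors, so □◇□¬p holds vacuously. ✓
5: successors {3}; ◇□¬p there: 3:F. ✗
6: no successors, so □◇□¬p holds vacuously. ✓
7: successors {6, 8}; ◇□¬p there: 6:F, 8:T. ✗
8: successors {3}; ◇□¬p there: 3:F. ✗
That's 4 of 8 worlds, so 4/8 = 1/2.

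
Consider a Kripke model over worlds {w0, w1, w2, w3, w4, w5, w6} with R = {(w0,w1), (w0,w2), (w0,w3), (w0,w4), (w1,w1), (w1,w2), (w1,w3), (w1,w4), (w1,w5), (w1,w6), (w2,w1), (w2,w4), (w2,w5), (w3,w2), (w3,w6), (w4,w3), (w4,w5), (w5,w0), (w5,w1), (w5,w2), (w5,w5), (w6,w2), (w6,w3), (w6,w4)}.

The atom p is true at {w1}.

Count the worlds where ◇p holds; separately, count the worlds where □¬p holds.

For ◇p:
w0: successors {w1, w2, w3, w4}; p there: w1:T, w2:F, w3:F, w4:F. ✓
w1: successors {w1, w2, w3, w4, w5, w6}; p there: w1:T, w2:F, w3:F, w4:F, w5:F, w6:F. ✓
w2: successors {w1, w4, w5}; p there: w1:T, w4:F, w5:F. ✓
w3: successors {w2, w6}; p there: w2:F, w6:F. ✗
w4: successors {w3, w5}; p there: w3:F, w5:F. ✗
w5: successors {w0, w1, w2, w5}; p there: w0:F, w1:T, w2:F, w5:F. ✓
w6: successors {w2, w3, w4}; p there: w2:F, w3:F, w4:F. ✗
— 4 worlds.
For □¬p:
w0: successors {w1, w2, w3, w4}; ¬p there: w1:F, w2:T, w3:T, w4:T. ✗
w1: successors {w1, w2, w3, w4, w5, w6}; ¬p there: w1:F, w2:T, w3:T, w4:T, w5:T, w6:T. ✗
w2: successors {w1, w4, w5}; ¬p there: w1:F, w4:T, w5:T. ✗
w3: successors {w2, w6}; ¬p there: w2:T, w6:T. ✓
w4: successors {w3, w5}; ¬p there: w3:T, w5:T. ✓
w5: successors {w0, w1, w2, w5}; ¬p there: w0:T, w1:F, w2:T, w5:T. ✗
w6: successors {w2, w3, w4}; ¬p there: w2:T, w3:T, w4:T. ✓
— 3 worlds.

4 and 3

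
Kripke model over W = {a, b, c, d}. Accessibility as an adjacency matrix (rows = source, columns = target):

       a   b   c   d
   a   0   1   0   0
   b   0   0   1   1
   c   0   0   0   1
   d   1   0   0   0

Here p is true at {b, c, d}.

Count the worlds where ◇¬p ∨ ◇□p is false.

1

a: ◇¬p is F, ◇□p is T. ✓
b: ◇¬p is F, ◇□p is T. ✓
c: ◇¬p is F, ◇□p is F. ✗
d: ◇¬p is T, ◇□p is T. ✓
Satisfying worlds: {a, b, d}.
So ◇¬p ∨ ◇□p fails at the other 1 world.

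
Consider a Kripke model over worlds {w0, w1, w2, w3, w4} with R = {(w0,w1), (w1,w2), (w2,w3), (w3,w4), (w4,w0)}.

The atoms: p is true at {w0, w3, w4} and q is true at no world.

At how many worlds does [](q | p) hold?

3

w0: successors {w1}; q | p there: w1:F. ✗
w1: successors {w2}; q | p there: w2:F. ✗
w2: successors {w3}; q | p there: w3:T. ✓
w3: successors {w4}; q | p there: w4:T. ✓
w4: successors {w0}; q | p there: w0:T. ✓
Satisfying worlds: {w2, w3, w4}.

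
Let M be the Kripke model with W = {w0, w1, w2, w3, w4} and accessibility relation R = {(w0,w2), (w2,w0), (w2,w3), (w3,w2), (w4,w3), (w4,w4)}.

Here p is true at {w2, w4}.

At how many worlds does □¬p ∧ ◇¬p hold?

1

w0: □¬p is F, ◇¬p is F. ✗
w1: □¬p is T, ◇¬p is F. ✗
w2: □¬p is T, ◇¬p is T. ✓
w3: □¬p is F, ◇¬p is F. ✗
w4: □¬p is F, ◇¬p is T. ✗
Satisfying worlds: {w2}.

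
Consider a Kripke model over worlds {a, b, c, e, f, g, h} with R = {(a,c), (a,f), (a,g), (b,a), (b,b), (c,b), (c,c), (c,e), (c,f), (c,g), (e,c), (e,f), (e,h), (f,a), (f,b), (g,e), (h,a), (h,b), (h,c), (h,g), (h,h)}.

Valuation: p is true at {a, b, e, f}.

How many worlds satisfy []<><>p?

a: successors {c, f, g}; <><>p there: c:T, f:T, g:T. ✓
b: successors {a, b}; <><>p there: a:T, b:T. ✓
c: successors {b, c, e, f, g}; <><>p there: b:T, c:T, e:T, f:T, g:T. ✓
e: successors {c, f, h}; <><>p there: c:T, f:T, h:T. ✓
f: successors {a, b}; <><>p there: a:T, b:T. ✓
g: successors {e}; <><>p there: e:T. ✓
h: successors {a, b, c, g, h}; <><>p there: a:T, b:T, c:T, g:T, h:T. ✓
Satisfying worlds: {a, b, c, e, f, g, h}.

7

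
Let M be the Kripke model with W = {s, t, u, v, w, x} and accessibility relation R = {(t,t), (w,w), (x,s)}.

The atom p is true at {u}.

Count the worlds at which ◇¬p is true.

s: no successors, so ◇¬p fails. ✗
t: successors {t}; ¬p there: t:T. ✓
u: no successors, so ◇¬p fails. ✗
v: no successors, so ◇¬p fails. ✗
w: successors {w}; ¬p there: w:T. ✓
x: successors {s}; ¬p there: s:T. ✓
Satisfying worlds: {t, w, x}.

3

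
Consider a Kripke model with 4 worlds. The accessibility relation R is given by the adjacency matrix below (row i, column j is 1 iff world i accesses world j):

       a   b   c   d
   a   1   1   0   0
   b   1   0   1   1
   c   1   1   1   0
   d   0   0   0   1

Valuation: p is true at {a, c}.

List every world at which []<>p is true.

{a, c}

a: successors {a, b}; <>p there: a:T, b:T. ✓
b: successors {a, c, d}; <>p there: a:T, c:T, d:F. ✗
c: successors {a, b, c}; <>p there: a:T, b:T, c:T. ✓
d: successors {d}; <>p there: d:F. ✗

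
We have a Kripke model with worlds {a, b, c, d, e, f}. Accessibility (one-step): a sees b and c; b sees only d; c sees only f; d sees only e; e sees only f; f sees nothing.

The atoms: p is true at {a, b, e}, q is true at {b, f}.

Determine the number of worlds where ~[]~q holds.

a: []~q is F. ✓
b: []~q is T. ✗
c: []~q is F. ✓
d: []~q is T. ✗
e: []~q is F. ✓
f: []~q is T. ✗
Satisfying worlds: {a, c, e}.

3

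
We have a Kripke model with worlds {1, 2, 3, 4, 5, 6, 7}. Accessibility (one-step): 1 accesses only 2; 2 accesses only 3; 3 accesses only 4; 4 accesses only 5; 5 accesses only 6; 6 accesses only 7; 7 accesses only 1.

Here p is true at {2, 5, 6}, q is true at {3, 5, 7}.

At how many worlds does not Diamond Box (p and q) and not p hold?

3

1: not Diamond Box (p and q) is T, not p is T. ✓
2: not Diamond Box (p and q) is T, not p is F. ✗
3: not Diamond Box (p and q) is F, not p is T. ✗
4: not Diamond Box (p and q) is T, not p is T. ✓
5: not Diamond Box (p and q) is T, not p is F. ✗
6: not Diamond Box (p and q) is T, not p is F. ✗
7: not Diamond Box (p and q) is T, not p is T. ✓
Satisfying worlds: {1, 4, 7}.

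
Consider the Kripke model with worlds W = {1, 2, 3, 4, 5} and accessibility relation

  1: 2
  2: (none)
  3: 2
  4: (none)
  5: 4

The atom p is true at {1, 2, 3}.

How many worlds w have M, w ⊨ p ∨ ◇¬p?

4

1: p is T, ◇¬p is F. ✓
2: p is T, ◇¬p is F. ✓
3: p is T, ◇¬p is F. ✓
4: p is F, ◇¬p is F. ✗
5: p is F, ◇¬p is T. ✓
Satisfying worlds: {1, 2, 3, 5}.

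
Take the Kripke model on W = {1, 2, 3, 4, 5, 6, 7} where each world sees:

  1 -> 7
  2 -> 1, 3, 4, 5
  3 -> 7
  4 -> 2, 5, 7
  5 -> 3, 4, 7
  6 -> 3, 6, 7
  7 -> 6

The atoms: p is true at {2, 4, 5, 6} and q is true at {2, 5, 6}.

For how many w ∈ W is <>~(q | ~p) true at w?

2

1: successors {7}; ~(q | ~p) there: 7:F. ✗
2: successors {1, 3, 4, 5}; ~(q | ~p) there: 1:F, 3:F, 4:T, 5:F. ✓
3: successors {7}; ~(q | ~p) there: 7:F. ✗
4: successors {2, 5, 7}; ~(q | ~p) there: 2:F, 5:F, 7:F. ✗
5: successors {3, 4, 7}; ~(q | ~p) there: 3:F, 4:T, 7:F. ✓
6: successors {3, 6, 7}; ~(q | ~p) there: 3:F, 6:F, 7:F. ✗
7: successors {6}; ~(q | ~p) there: 6:F. ✗
Satisfying worlds: {2, 5}.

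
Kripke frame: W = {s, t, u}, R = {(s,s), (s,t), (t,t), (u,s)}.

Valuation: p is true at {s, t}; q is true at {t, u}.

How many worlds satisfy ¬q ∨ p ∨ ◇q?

2

s: ¬q ∨ p is T, ◇q is T. ✓
t: ¬q ∨ p is T, ◇q is T. ✓
u: ¬q ∨ p is F, ◇q is F. ✗
Satisfying worlds: {s, t}.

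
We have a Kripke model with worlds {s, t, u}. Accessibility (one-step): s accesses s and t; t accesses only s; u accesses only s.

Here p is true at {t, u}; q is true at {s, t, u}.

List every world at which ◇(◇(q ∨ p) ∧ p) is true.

s: successors {s, t}; ◇(q ∨ p) ∧ p there: s:F, t:T. ✓
t: successors {s}; ◇(q ∨ p) ∧ p there: s:F. ✗
u: successors {s}; ◇(q ∨ p) ∧ p there: s:F. ✗

{s}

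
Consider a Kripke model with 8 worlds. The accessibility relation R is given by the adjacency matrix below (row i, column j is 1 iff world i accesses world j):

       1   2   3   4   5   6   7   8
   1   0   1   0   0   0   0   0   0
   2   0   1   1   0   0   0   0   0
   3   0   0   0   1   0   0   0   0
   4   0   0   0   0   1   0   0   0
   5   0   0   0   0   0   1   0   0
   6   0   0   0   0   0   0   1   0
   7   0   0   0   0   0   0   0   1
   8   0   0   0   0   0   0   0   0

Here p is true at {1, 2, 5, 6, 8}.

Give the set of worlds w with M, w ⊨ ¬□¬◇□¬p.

{1, 2, 4, 6}

1: □¬◇□¬p is F. ✓
2: □¬◇□¬p is F. ✓
3: □¬◇□¬p is T. ✗
4: □¬◇□¬p is F. ✓
5: □¬◇□¬p is T. ✗
6: □¬◇□¬p is F. ✓
7: □¬◇□¬p is T. ✗
8: □¬◇□¬p is T. ✗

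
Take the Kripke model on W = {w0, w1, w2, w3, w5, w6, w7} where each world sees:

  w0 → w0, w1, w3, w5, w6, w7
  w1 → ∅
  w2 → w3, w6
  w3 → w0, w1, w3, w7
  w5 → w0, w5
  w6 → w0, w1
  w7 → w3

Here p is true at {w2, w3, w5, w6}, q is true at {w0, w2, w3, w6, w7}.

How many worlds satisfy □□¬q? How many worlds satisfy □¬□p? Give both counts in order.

For □□¬q:
w0: successors {w0, w1, w3, w5, w6, w7}; □¬q there: w0:F, w1:T, w3:F, w5:F, w6:F, w7:F. ✗
w1: no successors, so □□¬q holds vacuously. ✓
w2: successors {w3, w6}; □¬q there: w3:F, w6:F. ✗
w3: successors {w0, w1, w3, w7}; □¬q there: w0:F, w1:T, w3:F, w7:F. ✗
w5: successors {w0, w5}; □¬q there: w0:F, w5:F. ✗
w6: successors {w0, w1}; □¬q there: w0:F, w1:T. ✗
w7: successors {w3}; □¬q there: w3:F. ✗
— 1 world.
For □¬□p:
w0: successors {w0, w1, w3, w5, w6, w7}; ¬□p there: w0:T, w1:F, w3:T, w5:T, w6:T, w7:F. ✗
w1: no successors, so □¬□p holds vacuously. ✓
w2: successors {w3, w6}; ¬□p there: w3:T, w6:T. ✓
w3: successors {w0, w1, w3, w7}; ¬□p there: w0:T, w1:F, w3:T, w7:F. ✗
w5: successors {w0, w5}; ¬□p there: w0:T, w5:T. ✓
w6: successors {w0, w1}; ¬□p there: w0:T, w1:F. ✗
w7: successors {w3}; ¬□p there: w3:T. ✓
— 4 worlds.

1 and 4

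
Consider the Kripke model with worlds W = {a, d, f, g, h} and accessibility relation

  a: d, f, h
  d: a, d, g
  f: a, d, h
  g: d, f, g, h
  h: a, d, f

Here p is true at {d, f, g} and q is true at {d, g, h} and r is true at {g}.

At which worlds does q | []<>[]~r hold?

a: q is F, []<>[]~r is T. ✓
d: q is T, []<>[]~r is T. ✓
f: q is F, []<>[]~r is T. ✓
g: q is T, []<>[]~r is T. ✓
h: q is T, []<>[]~r is T. ✓

{a, d, f, g, h}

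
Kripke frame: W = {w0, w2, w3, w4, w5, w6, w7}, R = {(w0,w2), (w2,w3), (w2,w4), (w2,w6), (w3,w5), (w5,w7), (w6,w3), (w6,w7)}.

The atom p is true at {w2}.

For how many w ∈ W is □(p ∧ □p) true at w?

2

w0: successors {w2}; p ∧ □p there: w2:F. ✗
w2: successors {w3, w4, w6}; p ∧ □p there: w3:F, w4:F, w6:F. ✗
w3: successors {w5}; p ∧ □p there: w5:F. ✗
w4: no successors, so □(p ∧ □p) holds vacuously. ✓
w5: successors {w7}; p ∧ □p there: w7:F. ✗
w6: successors {w3, w7}; p ∧ □p there: w3:F, w7:F. ✗
w7: no successors, so □(p ∧ □p) holds vacuously. ✓
Satisfying worlds: {w4, w7}.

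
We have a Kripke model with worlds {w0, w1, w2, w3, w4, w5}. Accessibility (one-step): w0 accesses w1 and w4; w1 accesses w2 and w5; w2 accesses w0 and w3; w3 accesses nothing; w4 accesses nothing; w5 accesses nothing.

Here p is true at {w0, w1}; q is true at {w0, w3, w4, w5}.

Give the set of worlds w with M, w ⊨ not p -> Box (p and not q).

w0: not p is F, Box (p and not q) is F. ✓
w1: not p is F, Box (p and not q) is F. ✓
w2: not p is T, Box (p and not q) is F. ✗
w3: not p is T, Box (p and not q) is T. ✓
w4: not p is T, Box (p and not q) is T. ✓
w5: not p is T, Box (p and not q) is T. ✓

{w0, w1, w3, w4, w5}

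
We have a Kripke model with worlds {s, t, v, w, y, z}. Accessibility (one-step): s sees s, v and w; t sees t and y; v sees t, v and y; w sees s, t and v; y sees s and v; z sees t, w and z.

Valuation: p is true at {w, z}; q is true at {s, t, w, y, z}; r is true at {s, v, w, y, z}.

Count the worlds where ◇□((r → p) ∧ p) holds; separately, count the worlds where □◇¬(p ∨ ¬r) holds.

0 and 5

For ◇□((r → p) ∧ p):
s: successors {s, v, w}; □((r → p) ∧ p) there: s:F, v:F, w:F. ✗
t: successors {t, y}; □((r → p) ∧ p) there: t:F, y:F. ✗
v: successors {t, v, y}; □((r → p) ∧ p) there: t:F, v:F, y:F. ✗
w: successors {s, t, v}; □((r → p) ∧ p) there: s:F, t:F, v:F. ✗
y: successors {s, v}; □((r → p) ∧ p) there: s:F, v:F. ✗
z: successors {t, w, z}; □((r → p) ∧ p) there: t:F, w:F, z:F. ✗
— 0 worlds.
For □◇¬(p ∨ ¬r):
s: successors {s, v, w}; ◇¬(p ∨ ¬r) there: s:T, v:T, w:T. ✓
t: successors {t, y}; ◇¬(p ∨ ¬r) there: t:T, y:T. ✓
v: successors {t, v, y}; ◇¬(p ∨ ¬r) there: t:T, v:T, y:T. ✓
w: successors {s, t, v}; ◇¬(p ∨ ¬r) there: s:T, t:T, v:T. ✓
y: successors {s, v}; ◇¬(p ∨ ¬r) there: s:T, v:T. ✓
z: successors {t, w, z}; ◇¬(p ∨ ¬r) there: t:T, w:T, z:F. ✗
— 5 worlds.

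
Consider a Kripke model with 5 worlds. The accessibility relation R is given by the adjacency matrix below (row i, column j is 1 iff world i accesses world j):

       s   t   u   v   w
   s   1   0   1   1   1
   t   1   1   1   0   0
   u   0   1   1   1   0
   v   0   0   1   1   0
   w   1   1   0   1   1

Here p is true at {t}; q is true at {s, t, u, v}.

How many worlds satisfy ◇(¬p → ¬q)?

s: successors {s, u, v, w}; ¬p → ¬q there: s:F, u:F, v:F, w:T. ✓
t: successors {s, t, u}; ¬p → ¬q there: s:F, t:T, u:F. ✓
u: successors {t, u, v}; ¬p → ¬q there: t:T, u:F, v:F. ✓
v: successors {u, v}; ¬p → ¬q there: u:F, v:F. ✗
w: successors {s, t, v, w}; ¬p → ¬q there: s:F, t:T, v:F, w:T. ✓
Satisfying worlds: {s, t, u, w}.

4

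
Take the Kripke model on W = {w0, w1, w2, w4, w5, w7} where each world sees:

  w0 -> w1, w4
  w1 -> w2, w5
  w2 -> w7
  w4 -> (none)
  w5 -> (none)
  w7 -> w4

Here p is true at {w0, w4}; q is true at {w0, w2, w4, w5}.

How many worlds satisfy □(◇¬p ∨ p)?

w0: successors {w1, w4}; ◇¬p ∨ p there: w1:T, w4:T. ✓
w1: successors {w2, w5}; ◇¬p ∨ p there: w2:T, w5:F. ✗
w2: successors {w7}; ◇¬p ∨ p there: w7:F. ✗
w4: no successors, so □(◇¬p ∨ p) holds vacuously. ✓
w5: no successors, so □(◇¬p ∨ p) holds vacuously. ✓
w7: successors {w4}; ◇¬p ∨ p there: w4:T. ✓
Satisfying worlds: {w0, w4, w5, w7}.

4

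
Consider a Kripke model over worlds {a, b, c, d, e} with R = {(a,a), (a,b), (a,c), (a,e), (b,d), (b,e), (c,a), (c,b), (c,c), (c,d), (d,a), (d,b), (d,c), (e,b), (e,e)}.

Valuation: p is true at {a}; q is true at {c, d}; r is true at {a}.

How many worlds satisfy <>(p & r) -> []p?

2

a: <>(p & r) is T, []p is F. ✗
b: <>(p & r) is F, []p is F. ✓
c: <>(p & r) is T, []p is F. ✗
d: <>(p & r) is T, []p is F. ✗
e: <>(p & r) is F, []p is F. ✓
Satisfying worlds: {b, e}.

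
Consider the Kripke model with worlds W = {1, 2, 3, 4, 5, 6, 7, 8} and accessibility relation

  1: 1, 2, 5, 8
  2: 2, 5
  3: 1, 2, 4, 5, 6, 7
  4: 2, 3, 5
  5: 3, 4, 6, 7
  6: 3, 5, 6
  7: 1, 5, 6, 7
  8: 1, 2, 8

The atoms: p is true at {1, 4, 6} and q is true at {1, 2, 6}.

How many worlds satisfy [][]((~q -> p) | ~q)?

1: successors {1, 2, 5, 8}; []((~q -> p) | ~q) there: 1:T, 2:T, 5:T, 8:T. ✓
2: successors {2, 5}; []((~q -> p) | ~q) there: 2:T, 5:T. ✓
3: successors {1, 2, 4, 5, 6, 7}; []((~q -> p) | ~q) there: 1:T, 2:T, 4:T, 5:T, 6:T, 7:T. ✓
4: successors {2, 3, 5}; []((~q -> p) | ~q) there: 2:T, 3:T, 5:T. ✓
5: successors {3, 4, 6, 7}; []((~q -> p) | ~q) there: 3:T, 4:T, 6:T, 7:T. ✓
6: successors {3, 5, 6}; []((~q -> p) | ~q) there: 3:T, 5:T, 6:T. ✓
7: successors {1, 5, 6, 7}; []((~q -> p) | ~q) there: 1:T, 5:T, 6:T, 7:T. ✓
8: successors {1, 2, 8}; []((~q -> p) | ~q) there: 1:T, 2:T, 8:T. ✓
Satisfying worlds: {1, 2, 3, 4, 5, 6, 7, 8}.

8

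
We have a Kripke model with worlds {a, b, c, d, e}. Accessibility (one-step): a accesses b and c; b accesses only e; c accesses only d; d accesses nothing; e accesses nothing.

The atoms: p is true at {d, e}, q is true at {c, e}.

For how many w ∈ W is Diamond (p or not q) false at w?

a: successors {b, c}; p or not q there: b:T, c:F. ✓
b: successors {e}; p or not q there: e:T. ✓
c: successors {d}; p or not q there: d:T. ✓
d: no successors, so Diamond (p or not q) fails. ✗
e: no successors, so Diamond (p or not q) fails. ✗
Satisfying worlds: {a, b, c}.
So Diamond (p or not q) fails at the other 2 worlds.

2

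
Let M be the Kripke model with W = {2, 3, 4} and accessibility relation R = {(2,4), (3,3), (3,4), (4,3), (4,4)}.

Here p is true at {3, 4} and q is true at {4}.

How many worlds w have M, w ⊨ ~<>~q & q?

2: ~<>~q is T, q is F. ✗
3: ~<>~q is F, q is F. ✗
4: ~<>~q is F, q is T. ✗
Satisfying worlds: ∅.

0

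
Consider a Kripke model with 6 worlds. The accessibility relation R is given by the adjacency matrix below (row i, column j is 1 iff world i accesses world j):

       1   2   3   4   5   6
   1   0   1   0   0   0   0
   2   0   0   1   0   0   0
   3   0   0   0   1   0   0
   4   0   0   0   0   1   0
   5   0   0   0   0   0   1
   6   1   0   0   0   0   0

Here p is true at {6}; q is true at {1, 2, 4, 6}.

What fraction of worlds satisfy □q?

2/3

1: successors {2}; q there: 2:T. ✓
2: successors {3}; q there: 3:F. ✗
3: successors {4}; q there: 4:T. ✓
4: successors {5}; q there: 5:F. ✗
5: successors {6}; q there: 6:T. ✓
6: successors {1}; q there: 1:T. ✓
That's 4 of 6 worlds, so 4/6 = 2/3.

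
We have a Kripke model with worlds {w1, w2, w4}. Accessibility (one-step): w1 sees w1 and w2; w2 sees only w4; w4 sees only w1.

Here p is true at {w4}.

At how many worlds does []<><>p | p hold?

w1: []<><>p is F, p is F. ✗
w2: []<><>p is F, p is F. ✗
w4: []<><>p is T, p is T. ✓
Satisfying worlds: {w4}.

1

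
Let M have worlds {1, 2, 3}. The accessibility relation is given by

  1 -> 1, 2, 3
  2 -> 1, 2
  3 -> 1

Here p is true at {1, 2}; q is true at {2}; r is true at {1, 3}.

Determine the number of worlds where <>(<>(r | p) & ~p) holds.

1: successors {1, 2, 3}; <>(r | p) & ~p there: 1:F, 2:F, 3:T. ✓
2: successors {1, 2}; <>(r | p) & ~p there: 1:F, 2:F. ✗
3: successors {1}; <>(r | p) & ~p there: 1:F. ✗
Satisfying worlds: {1}.

1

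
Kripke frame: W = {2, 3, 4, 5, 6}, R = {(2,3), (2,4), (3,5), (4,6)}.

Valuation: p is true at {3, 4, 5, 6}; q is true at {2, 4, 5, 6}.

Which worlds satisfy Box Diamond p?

2: successors {3, 4}; Diamond p there: 3:T, 4:T. ✓
3: successors {5}; Diamond p there: 5:F. ✗
4: successors {6}; Diamond p there: 6:F. ✗
5: no successors, so Box Diamond p holds vacuously. ✓
6: no successors, so Box Diamond p holds vacuously. ✓

{2, 5, 6}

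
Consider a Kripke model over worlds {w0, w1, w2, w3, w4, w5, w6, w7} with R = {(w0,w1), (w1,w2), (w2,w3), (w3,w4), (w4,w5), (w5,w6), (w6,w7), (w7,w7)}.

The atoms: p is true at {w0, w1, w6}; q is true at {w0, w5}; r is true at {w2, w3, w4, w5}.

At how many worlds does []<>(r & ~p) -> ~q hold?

7

w0: []<>(r & ~p) is T, ~q is F. ✗
w1: []<>(r & ~p) is T, ~q is T. ✓
w2: []<>(r & ~p) is T, ~q is T. ✓
w3: []<>(r & ~p) is T, ~q is T. ✓
w4: []<>(r & ~p) is F, ~q is T. ✓
w5: []<>(r & ~p) is F, ~q is F. ✓
w6: []<>(r & ~p) is F, ~q is T. ✓
w7: []<>(r & ~p) is F, ~q is T. ✓
Satisfying worlds: {w1, w2, w3, w4, w5, w6, w7}.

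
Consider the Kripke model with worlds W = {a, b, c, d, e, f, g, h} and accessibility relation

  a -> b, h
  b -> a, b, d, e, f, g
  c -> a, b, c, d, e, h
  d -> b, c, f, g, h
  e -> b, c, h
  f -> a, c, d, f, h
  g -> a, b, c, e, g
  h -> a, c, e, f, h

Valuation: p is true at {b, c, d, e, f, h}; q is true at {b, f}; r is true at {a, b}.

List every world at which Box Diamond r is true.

a: successors {b, h}; Diamond r there: b:T, h:T. ✓
b: successors {a, b, d, e, f, g}; Diamond r there: a:T, b:T, d:T, e:T, f:T, g:T. ✓
c: successors {a, b, c, d, e, h}; Diamond r there: a:T, b:T, c:T, d:T, e:T, h:T. ✓
d: successors {b, c, f, g, h}; Diamond r there: b:T, c:T, f:T, g:T, h:T. ✓
e: successors {b, c, h}; Diamond r there: b:T, c:T, h:T. ✓
f: successors {a, c, d, f, h}; Diamond r there: a:T, c:T, d:T, f:T, h:T. ✓
g: successors {a, b, c, e, g}; Diamond r there: a:T, b:T, c:T, e:T, g:T. ✓
h: successors {a, c, e, f, h}; Diamond r there: a:T, c:T, e:T, f:T, h:T. ✓

{a, b, c, d, e, f, g, h}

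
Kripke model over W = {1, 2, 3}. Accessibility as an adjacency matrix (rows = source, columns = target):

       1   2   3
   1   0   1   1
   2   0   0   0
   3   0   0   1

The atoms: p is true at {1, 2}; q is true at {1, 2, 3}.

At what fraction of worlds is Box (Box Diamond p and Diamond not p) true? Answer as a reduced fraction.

1: successors {2, 3}; Box Diamond p and Diamond not p there: 2:F, 3:F. ✗
2: no successors, so Box (Box Diamond p and Diamond not p) holds vacuously. ✓
3: successors {3}; Box Diamond p and Diamond not p there: 3:F. ✗
That's 1 of 3 worlds, so 1/3.

1/3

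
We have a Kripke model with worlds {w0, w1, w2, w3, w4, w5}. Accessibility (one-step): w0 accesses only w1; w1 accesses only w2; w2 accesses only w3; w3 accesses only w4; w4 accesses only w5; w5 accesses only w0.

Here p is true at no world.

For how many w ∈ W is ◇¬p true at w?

w0: successors {w1}; ¬p there: w1:T. ✓
w1: successors {w2}; ¬p there: w2:T. ✓
w2: successors {w3}; ¬p there: w3:T. ✓
w3: successors {w4}; ¬p there: w4:T. ✓
w4: successors {w5}; ¬p there: w5:T. ✓
w5: successors {w0}; ¬p there: w0:T. ✓
Satisfying worlds: {w0, w1, w2, w3, w4, w5}.

6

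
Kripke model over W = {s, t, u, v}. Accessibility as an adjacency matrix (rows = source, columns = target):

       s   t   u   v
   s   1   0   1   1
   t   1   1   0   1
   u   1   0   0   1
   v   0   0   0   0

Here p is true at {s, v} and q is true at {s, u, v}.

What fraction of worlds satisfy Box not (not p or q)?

1/4

s: successors {s, u, v}; not (not p or q) there: s:F, u:F, v:F. ✗
t: successors {s, t, v}; not (not p or q) there: s:F, t:F, v:F. ✗
u: successors {s, v}; not (not p or q) there: s:F, v:F. ✗
v: no successors, so Box not (not p or q) holds vacuously. ✓
That's 1 of 4 worlds, so 1/4.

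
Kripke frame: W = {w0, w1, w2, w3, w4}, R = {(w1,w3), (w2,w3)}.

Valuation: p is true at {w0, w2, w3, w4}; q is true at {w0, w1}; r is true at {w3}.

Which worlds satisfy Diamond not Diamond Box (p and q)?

w0: no successors, so Diamond not Diamond Box (p and q) fails. ✗
w1: successors {w3}; not Diamond Box (p and q) there: w3:T. ✓
w2: successors {w3}; not Diamond Box (p and q) there: w3:T. ✓
w3: no successors, so Diamond not Diamond Box (p and q) fails. ✗
w4: no successors, so Diamond not Diamond Box (p and q) fails. ✗

{w1, w2}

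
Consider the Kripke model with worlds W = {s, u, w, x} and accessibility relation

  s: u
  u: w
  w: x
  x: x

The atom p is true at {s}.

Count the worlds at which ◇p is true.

0

s: successors {u}; p there: u:F. ✗
u: successors {w}; p there: w:F. ✗
w: successors {x}; p there: x:F. ✗
x: successors {x}; p there: x:F. ✗
Satisfying worlds: ∅.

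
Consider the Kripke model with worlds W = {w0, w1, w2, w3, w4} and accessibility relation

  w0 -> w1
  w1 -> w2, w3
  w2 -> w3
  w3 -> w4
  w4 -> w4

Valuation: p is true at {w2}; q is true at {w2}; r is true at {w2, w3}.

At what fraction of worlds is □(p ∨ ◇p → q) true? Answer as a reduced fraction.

4/5

w0: successors {w1}; p ∨ ◇p → q there: w1:F. ✗
w1: successors {w2, w3}; p ∨ ◇p → q there: w2:T, w3:T. ✓
w2: successors {w3}; p ∨ ◇p → q there: w3:T. ✓
w3: successors {w4}; p ∨ ◇p → q there: w4:T. ✓
w4: successors {w4}; p ∨ ◇p → q there: w4:T. ✓
That's 4 of 5 worlds, so 4/5.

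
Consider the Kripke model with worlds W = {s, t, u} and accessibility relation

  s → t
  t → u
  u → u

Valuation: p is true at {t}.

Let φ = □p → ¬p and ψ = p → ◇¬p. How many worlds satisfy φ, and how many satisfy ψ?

3 and 3

For □p → ¬p:
s: □p is T, ¬p is T. ✓
t: □p is F, ¬p is F. ✓
u: □p is F, ¬p is T. ✓
— 3 worlds.
For p → ◇¬p:
s: p is F, ◇¬p is F. ✓
t: p is T, ◇¬p is T. ✓
u: p is F, ◇¬p is T. ✓
— 3 worlds.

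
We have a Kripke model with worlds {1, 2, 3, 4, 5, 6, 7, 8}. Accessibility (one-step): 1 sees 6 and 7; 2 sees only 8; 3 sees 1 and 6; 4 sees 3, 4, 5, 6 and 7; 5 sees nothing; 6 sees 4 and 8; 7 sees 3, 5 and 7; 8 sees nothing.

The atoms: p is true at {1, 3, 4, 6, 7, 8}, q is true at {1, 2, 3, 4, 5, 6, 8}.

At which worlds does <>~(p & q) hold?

{1, 4, 7}

1: successors {6, 7}; ~(p & q) there: 6:F, 7:T. ✓
2: successors {8}; ~(p & q) there: 8:F. ✗
3: successors {1, 6}; ~(p & q) there: 1:F, 6:F. ✗
4: successors {3, 4, 5, 6, 7}; ~(p & q) there: 3:F, 4:F, 5:T, 6:F, 7:T. ✓
5: no successors, so <>~(p & q) fails. ✗
6: successors {4, 8}; ~(p & q) there: 4:F, 8:F. ✗
7: successors {3, 5, 7}; ~(p & q) there: 3:F, 5:T, 7:T. ✓
8: no successors, so <>~(p & q) fails. ✗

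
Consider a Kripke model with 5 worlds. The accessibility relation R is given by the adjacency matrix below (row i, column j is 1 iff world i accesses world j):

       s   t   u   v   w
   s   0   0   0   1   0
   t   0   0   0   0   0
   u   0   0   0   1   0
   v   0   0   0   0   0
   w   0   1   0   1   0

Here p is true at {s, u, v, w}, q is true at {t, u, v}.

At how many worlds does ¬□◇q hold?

3

s: □◇q is F. ✓
t: □◇q is T. ✗
u: □◇q is F. ✓
v: □◇q is T. ✗
w: □◇q is F. ✓
Satisfying worlds: {s, u, w}.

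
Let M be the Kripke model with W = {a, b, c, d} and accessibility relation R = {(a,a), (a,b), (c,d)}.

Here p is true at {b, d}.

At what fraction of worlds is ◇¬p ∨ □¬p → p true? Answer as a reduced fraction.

3/4

a: ◇¬p ∨ □¬p is T, p is F. ✗
b: ◇¬p ∨ □¬p is T, p is T. ✓
c: ◇¬p ∨ □¬p is F, p is F. ✓
d: ◇¬p ∨ □¬p is T, p is T. ✓
That's 3 of 4 worlds, so 3/4.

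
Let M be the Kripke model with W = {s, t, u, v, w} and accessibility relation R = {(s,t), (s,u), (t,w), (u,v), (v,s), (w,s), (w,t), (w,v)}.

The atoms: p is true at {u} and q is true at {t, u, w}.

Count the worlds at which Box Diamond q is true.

2

s: successors {t, u}; Diamond q there: t:T, u:F. ✗
t: successors {w}; Diamond q there: w:T. ✓
u: successors {v}; Diamond q there: v:F. ✗
v: successors {s}; Diamond q there: s:T. ✓
w: successors {s, t, v}; Diamond q there: s:T, t:T, v:F. ✗
Satisfying worlds: {t, v}.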